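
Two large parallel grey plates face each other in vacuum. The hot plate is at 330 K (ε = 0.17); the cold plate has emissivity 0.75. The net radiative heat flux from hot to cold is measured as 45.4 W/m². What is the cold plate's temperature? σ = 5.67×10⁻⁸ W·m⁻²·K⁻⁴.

q = σ(T₁⁴ − T₂⁴)/(1/ε₁ + 1/ε₂ − 1); denominator = 6.216.
T₂⁴ = T₁⁴ − q·(1/ε₁+1/ε₂−1)/σ = 1.186×10¹⁰ − 45.4·6.216/5.67×10⁻⁸
    = 6.882×10⁹ K⁴.

T₂ ≈ 288 K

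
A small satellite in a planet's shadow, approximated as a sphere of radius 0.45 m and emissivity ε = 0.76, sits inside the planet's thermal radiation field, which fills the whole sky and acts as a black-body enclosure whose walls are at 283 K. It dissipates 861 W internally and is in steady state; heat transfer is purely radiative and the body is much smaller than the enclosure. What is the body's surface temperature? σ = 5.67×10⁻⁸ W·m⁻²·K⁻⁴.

T ≈ 346 K

For a small grey body in a large enclosure, net radiated power = εσA(T⁴ − T_w⁴).
Steady state: P = εσA(T⁴ − T_w⁴) with A = 4πr² = 2.545 m².
T⁴ = P/(εσA) + T_w⁴ = 861/(0.76·5.67×10⁻⁸·2.545) + (283)⁴
    = 7.852×10⁹ + 6.414×10⁹ = 1.427×10¹⁰ K⁴.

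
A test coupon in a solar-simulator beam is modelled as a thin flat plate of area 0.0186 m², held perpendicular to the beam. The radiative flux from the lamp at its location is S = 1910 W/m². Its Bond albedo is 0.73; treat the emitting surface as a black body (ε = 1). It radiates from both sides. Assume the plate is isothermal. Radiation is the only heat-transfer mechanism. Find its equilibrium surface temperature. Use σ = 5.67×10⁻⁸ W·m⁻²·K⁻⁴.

At equilibrium, absorbed power = emitted power.
Absorbing cross-section = A = 0.01860 m²; emitting surface = 2A = 0.03720 m² (ratio 2).
(1−a)S·A_cross = εσ·A_surf·T⁴  ⇒  T⁴ = (1−a)S/(2σ).
T⁴ = 0.270·1910/(2·5.67×10⁻⁸) = 4.548×10⁹ K⁴.
T = (4.548×10⁹)^(1/4).

T ≈ 260 K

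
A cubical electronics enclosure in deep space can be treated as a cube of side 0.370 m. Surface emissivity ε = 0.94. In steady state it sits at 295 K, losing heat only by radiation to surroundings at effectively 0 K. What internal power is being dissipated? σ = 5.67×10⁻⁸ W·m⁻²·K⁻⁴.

P ≈ 332 W

Steady state: P = εσA T⁴.
A = 6L² = 0.8214 m²; T⁴ = (295)⁴ = 7.573×10⁹ K⁴.
P = 0.94 × 5.67×10⁻⁸ × 0.8214 × 7.573×10⁹.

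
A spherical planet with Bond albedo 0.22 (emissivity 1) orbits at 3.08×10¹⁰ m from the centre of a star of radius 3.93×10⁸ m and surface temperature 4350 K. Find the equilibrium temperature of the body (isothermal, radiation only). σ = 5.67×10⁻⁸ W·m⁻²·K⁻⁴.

T ≈ 327 K

The star's surface emits σT_*⁴; at distance d the flux is S = σT_*⁴(R_*/d)².
S = 5.67×10⁻⁸·(4350)⁴·(3.93×10⁸/3.08×10¹⁰)² = 3305 W/m².
For an isothermal sphere T⁴ = (1−a)S/(4σ) = 1.137×10¹⁰ K⁴.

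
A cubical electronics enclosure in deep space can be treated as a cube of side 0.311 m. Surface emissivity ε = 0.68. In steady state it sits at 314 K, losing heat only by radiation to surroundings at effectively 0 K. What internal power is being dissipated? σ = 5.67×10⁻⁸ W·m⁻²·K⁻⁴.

P ≈ 218 W

Steady state: P = εσA T⁴.
A = 6L² = 0.5803 m²; T⁴ = (314)⁴ = 9.721×10⁹ K⁴.
P = 0.68 × 5.67×10⁻⁸ × 0.5803 × 9.721×10⁹.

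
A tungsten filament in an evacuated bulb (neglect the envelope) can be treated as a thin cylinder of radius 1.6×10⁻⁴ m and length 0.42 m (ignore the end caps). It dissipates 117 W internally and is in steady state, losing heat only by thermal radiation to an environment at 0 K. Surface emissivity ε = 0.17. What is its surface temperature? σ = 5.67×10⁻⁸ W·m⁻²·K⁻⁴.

T ≈ 2320 K

Steady state: internal power = radiated power, P = εσA T⁴.
Radiating area A = 2πrL = 4.222×10⁻⁴ m².
T⁴ = P/(εσA) = 117/(0.17·5.67×10⁻⁸·4.222×10⁻⁴) = 2.875×10¹³ K⁴.
T = (2.875×10¹³)^(1/4).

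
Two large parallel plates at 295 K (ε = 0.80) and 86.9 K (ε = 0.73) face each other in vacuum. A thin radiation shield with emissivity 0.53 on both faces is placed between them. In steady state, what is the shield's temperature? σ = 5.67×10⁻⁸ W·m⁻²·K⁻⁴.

In steady state the net flux on the hot side equals that on the cold side.
σ(T₁⁴−T_s⁴)/D₁ = σ(T_s⁴−T₂⁴)/D₂, with D₁ = 1/ε₁+1/ε_s−1 = 2.137, D₂ = 1/ε_s+1/ε₂−1 = 2.257.
Solve for T_s⁴: T_s⁴ = (D₂·T₁⁴ + D₁·T₂⁴)/(D₁+D₂) = 3.918×10⁹ K⁴.

T_s ≈ 250 K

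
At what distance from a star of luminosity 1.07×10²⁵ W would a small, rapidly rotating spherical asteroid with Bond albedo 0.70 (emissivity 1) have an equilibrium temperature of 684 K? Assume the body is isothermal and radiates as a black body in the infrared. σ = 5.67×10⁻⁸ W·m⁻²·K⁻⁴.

d ≈ 2.27×10⁹ m

For an isothermal black-emitting sphere, (1−a)S·πr² = σ·4πr²·T⁴ ⇒ S = 4σT⁴/(1−a).
S = 4·5.67×10⁻⁸·(684)⁴/0.300 = 1.655×10⁵ W/m².
Flux falls as S = L/(4πd²), so d = √(L/(4πS)) = √(1.07×10²⁵/(4π·1.655×10⁵)).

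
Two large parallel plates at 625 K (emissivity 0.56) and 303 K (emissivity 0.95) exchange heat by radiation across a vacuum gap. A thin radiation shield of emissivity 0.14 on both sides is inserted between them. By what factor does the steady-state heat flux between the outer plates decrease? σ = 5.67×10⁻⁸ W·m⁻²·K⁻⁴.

Without shield: q₀ = σΔ(T⁴)/(1/ε₁+1/ε₂−1) with denominator 1.838.
With shield the two gaps are in series; the resistances add: (1/ε₁+1/ε_s−1)+(1/ε_s+1/ε₂−1) = 7.929+7.195 = 15.12.
Heat-flux ratio q₀/q = 15.12/1.838.

factor ≈ 8.23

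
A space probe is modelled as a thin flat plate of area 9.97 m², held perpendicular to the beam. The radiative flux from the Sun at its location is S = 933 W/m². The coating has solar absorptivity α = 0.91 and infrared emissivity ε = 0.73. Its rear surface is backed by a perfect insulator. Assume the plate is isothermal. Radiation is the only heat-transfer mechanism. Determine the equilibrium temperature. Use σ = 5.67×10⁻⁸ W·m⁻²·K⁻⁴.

T ≈ 378 K

At equilibrium, absorbed power = emitted power.
Absorbing cross-section = A = 9.970 m²; emitting surface = A = 9.970 m² (ratio 1).
αS·A_cross = εσ·A_surf·T⁴  ⇒  T⁴ = αS/(ε·1σ).
T⁴ = 0.910·933/(0.73·1·5.67×10⁻⁸) = 2.051×10¹⁰ K⁴.
T = (2.051×10¹⁰)^(1/4).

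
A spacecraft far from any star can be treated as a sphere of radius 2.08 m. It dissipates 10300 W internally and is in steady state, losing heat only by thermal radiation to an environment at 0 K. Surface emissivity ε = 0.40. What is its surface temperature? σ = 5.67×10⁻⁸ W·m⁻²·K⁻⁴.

T ≈ 302 K

Steady state: internal power = radiated power, P = εσA T⁴.
Radiating area A = 4πr² = 54.37 m².
T⁴ = P/(εσA) = 10300/(0.40·5.67×10⁻⁸·54.37) = 8.353×10⁹ K⁴.
T = (8.353×10⁹)^(1/4).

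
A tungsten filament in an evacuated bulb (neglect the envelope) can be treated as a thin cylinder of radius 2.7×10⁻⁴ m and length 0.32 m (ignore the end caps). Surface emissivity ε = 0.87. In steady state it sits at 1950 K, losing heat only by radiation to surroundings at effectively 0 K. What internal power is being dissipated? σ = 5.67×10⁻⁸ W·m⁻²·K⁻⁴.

P ≈ 387 W

Steady state: P = εσA T⁴.
A = 2πrL = 5.429×10⁻⁴ m²; T⁴ = (1950)⁴ = 1.446×10¹³ K⁴.
P = 0.87 × 5.67×10⁻⁸ × 5.429×10⁻⁴ × 1.446×10¹³.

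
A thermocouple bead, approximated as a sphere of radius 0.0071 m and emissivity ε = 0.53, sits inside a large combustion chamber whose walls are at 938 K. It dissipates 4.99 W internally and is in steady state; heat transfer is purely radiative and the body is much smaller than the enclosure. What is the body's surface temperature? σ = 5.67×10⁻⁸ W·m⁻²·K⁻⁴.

T ≈ 1010 K

For a small grey body in a large enclosure, net radiated power = εσA(T⁴ − T_w⁴).
Steady state: P = εσA(T⁴ − T_w⁴) with A = 4πr² = 6.335×10⁻⁴ m².
T⁴ = P/(εσA) + T_w⁴ = 4.99/(0.53·5.67×10⁻⁸·6.335×10⁻⁴) + (938)⁴
    = 2.621×10¹¹ + 7.741×10¹¹ = 1.036×10¹² K⁴.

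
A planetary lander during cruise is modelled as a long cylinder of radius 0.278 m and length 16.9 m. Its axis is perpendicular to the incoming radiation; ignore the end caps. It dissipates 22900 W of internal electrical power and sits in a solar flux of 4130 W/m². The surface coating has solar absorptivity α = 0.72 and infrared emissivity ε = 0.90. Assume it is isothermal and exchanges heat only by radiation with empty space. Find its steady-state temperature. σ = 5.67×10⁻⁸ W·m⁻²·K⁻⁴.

At steady state, absorbed solar power + internal power = radiated power.
Absorbed: α·S·A_cross = 0.72·4130·9.396 = 27940 W (cross-section 2rL).
Total input = 27940 + 22900 = 50840 W.
Radiated: εσ·A_surf·T⁴ with A_surf = 2πrL = 29.52 m².
T⁴ = 50840/(0.90·5.67×10⁻⁸·29.52) = 3.375×10¹⁰ K⁴.

T ≈ 429 K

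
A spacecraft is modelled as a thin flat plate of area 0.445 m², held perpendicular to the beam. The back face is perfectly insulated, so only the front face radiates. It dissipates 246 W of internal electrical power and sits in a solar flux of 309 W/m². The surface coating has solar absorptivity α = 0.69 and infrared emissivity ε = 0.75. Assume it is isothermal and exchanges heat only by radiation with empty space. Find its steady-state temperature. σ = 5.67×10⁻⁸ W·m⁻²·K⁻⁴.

At steady state, absorbed solar power + internal power = radiated power.
Absorbed: α·S·A_cross = 0.69·309·0.4450 = 94.88 W (cross-section A).
Total input = 94.88 + 246 = 340.9 W.
Radiated: εσ·A_surf·T⁴ with A_surf = A = 0.4450 m².
T⁴ = 340.9/(0.75·5.67×10⁻⁸·0.4450) = 1.801×10¹⁰ K⁴.

T ≈ 366 K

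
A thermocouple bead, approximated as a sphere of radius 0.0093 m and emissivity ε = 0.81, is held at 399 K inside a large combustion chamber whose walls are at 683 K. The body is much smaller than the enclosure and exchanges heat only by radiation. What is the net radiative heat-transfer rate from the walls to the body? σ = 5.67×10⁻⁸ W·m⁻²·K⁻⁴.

For a small grey body in a large enclosure: P_net = εσA(T_body⁴ − T_wall⁴).
A = 4πr² = 0.001087 m²; T_body⁴ − T_wall⁴ = 2.534×10¹⁰ − 2.176×10¹¹ = -1.923×10¹¹ K⁴.
|P_net| = 0.81·5.67×10⁻⁸·0.001087·1.923×10¹¹.

P_net ≈ 9.60 W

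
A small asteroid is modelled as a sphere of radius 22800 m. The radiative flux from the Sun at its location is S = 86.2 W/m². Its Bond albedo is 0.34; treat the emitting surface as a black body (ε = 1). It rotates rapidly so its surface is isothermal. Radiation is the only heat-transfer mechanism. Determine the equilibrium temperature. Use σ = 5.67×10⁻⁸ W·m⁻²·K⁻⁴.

T ≈ 126 K

At equilibrium, absorbed power = emitted power.
Absorbing cross-section = πr² = 1.633×10⁹ m²; emitting surface = 4πr² = 6.533×10⁹ m² (ratio 4).
(1−a)S·A_cross = εσ·A_surf·T⁴  ⇒  T⁴ = (1−a)S/(4σ).
T⁴ = 0.660·86.2/(4·5.67×10⁻⁸) = 2.508×10⁸ K⁴.
T = (2.508×10⁸)^(1/4).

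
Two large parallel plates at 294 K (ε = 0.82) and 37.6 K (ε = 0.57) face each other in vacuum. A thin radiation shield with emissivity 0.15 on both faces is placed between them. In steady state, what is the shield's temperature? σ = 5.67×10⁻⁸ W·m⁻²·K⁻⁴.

T_s ≈ 250 K

In steady state the net flux on the hot side equals that on the cold side.
σ(T₁⁴−T_s⁴)/D₁ = σ(T_s⁴−T₂⁴)/D₂, with D₁ = 1/ε₁+1/ε_s−1 = 6.886, D₂ = 1/ε_s+1/ε₂−1 = 7.421.
Solve for T_s⁴: T_s⁴ = (D₂·T₁⁴ + D₁·T₂⁴)/(D₁+D₂) = 3.876×10⁹ K⁴.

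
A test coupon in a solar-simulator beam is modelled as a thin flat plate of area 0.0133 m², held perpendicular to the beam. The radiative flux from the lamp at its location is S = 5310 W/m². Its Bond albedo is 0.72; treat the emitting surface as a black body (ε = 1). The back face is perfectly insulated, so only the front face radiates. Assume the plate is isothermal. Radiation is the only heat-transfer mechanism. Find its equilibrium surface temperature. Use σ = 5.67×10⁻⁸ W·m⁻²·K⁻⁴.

T ≈ 402 K

At equilibrium, absorbed power = emitted power.
Absorbing cross-section = A = 0.01330 m²; emitting surface = A = 0.01330 m² (ratio 1).
(1−a)S·A_cross = εσ·A_surf·T⁴  ⇒  T⁴ = (1−a)S/(1σ).
T⁴ = 0.280·5310/(1·5.67×10⁻⁸) = 2.622×10¹⁰ K⁴.
T = (2.622×10¹⁰)^(1/4).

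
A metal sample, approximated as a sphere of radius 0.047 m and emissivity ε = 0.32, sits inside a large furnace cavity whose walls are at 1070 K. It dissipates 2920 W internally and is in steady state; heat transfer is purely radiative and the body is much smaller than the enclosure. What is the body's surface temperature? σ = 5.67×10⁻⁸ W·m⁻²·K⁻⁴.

For a small grey body in a large enclosure, net radiated power = εσA(T⁴ − T_w⁴).
Steady state: P = εσA(T⁴ − T_w⁴) with A = 4πr² = 0.02776 m².
T⁴ = P/(εσA) + T_w⁴ = 2920/(0.32·5.67×10⁻⁸·0.02776) + (1070)⁴
    = 5.798×10¹² + 1.311×10¹² = 7.108×10¹² K⁴.

T ≈ 1630 K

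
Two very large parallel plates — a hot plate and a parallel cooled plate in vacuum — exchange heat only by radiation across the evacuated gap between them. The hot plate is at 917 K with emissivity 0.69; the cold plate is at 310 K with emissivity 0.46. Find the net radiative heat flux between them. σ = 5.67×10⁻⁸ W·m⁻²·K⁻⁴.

q ≈ 15100 W/m²

For two infinite grey parallel plates, q = σ(T₁⁴ − T₂⁴)/(1/ε₁ + 1/ε₂ − 1).
T₁⁴ − T₂⁴ = 7.071×10¹¹ − 9.235×10⁹ = 6.979×10¹¹ K⁴.
1/ε₁ + 1/ε₂ − 1 = 1.449 + 2.174 − 1 = 2.623.
q = 5.67×10⁻⁸ × 6.979×10¹¹ / 2.623.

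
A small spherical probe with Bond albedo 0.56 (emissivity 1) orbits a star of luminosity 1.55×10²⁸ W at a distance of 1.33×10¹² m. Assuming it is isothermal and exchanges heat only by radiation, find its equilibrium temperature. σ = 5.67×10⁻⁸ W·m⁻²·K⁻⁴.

T ≈ 192 K

First find the stellar flux at distance d: S = L/(4πd²) = 1.55×10²⁸/(4π·(1.33×10¹²)²) = 697.3 W/m².
For an isothermal sphere, absorbed (1−a)S·πr² = emitted σ·4πr²·T⁴, so T⁴ = (1−a)S/(4σ).
T⁴ = 0.440·697.3/(4·5.67×10⁻⁸) = 1.353×10⁹ K⁴.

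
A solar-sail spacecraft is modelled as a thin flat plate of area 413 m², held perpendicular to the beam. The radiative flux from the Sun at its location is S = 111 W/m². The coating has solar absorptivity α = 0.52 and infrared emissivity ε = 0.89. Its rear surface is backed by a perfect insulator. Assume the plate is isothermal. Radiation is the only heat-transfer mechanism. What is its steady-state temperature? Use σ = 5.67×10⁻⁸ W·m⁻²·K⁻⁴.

At equilibrium, absorbed power = emitted power.
Absorbing cross-section = A = 413.0 m²; emitting surface = A = 413.0 m² (ratio 1).
αS·A_cross = εσ·A_surf·T⁴  ⇒  T⁴ = αS/(ε·1σ).
T⁴ = 0.520·111/(0.89·1·5.67×10⁻⁸) = 1.144×10⁹ K⁴.
T = (1.144×10⁹)^(1/4).

T ≈ 184 K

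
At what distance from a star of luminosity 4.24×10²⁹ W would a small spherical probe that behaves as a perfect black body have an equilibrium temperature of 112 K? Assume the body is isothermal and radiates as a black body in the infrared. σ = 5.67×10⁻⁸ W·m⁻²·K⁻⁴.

For an isothermal black-emitting sphere, (1−a)S·πr² = σ·4πr²·T⁴ ⇒ S = 4σT⁴/(1−a).
S = 4·5.67×10⁻⁸·(112)⁴/1.00 = 35.69 W/m².
Flux falls as S = L/(4πd²), so d = √(L/(4πS)) = √(4.24×10²⁹/(4π·35.69)).

d ≈ 3.07×10¹³ m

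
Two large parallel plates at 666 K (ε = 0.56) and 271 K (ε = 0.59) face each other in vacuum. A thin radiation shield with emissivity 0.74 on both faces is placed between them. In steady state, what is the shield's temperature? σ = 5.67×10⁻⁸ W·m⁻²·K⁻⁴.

In steady state the net flux on the hot side equals that on the cold side.
σ(T₁⁴−T_s⁴)/D₁ = σ(T_s⁴−T₂⁴)/D₂, with D₁ = 1/ε₁+1/ε_s−1 = 2.137, D₂ = 1/ε_s+1/ε₂−1 = 2.046.
Solve for T_s⁴: T_s⁴ = (D₂·T₁⁴ + D₁·T₂⁴)/(D₁+D₂) = 9.899×10¹⁰ K⁴.

T_s ≈ 561 K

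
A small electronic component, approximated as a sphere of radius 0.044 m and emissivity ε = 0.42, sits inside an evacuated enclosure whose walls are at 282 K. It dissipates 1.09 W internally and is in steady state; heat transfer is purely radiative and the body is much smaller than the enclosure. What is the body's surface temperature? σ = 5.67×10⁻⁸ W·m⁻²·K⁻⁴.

For a small grey body in a large enclosure, net radiated power = εσA(T⁴ − T_w⁴).
Steady state: P = εσA(T⁴ − T_w⁴) with A = 4πr² = 0.02433 m².
T⁴ = P/(εσA) + T_w⁴ = 1.09/(0.42·5.67×10⁻⁸·0.02433) + (282)⁴
    = 1.881×10⁹ + 6.324×10⁹ = 8.205×10⁹ K⁴.

T ≈ 301 K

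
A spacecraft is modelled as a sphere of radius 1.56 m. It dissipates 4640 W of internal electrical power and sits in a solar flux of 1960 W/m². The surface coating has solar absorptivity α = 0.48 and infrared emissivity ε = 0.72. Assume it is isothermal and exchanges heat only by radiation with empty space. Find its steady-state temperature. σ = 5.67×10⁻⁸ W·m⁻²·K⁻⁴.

T ≈ 312 K

At steady state, absorbed solar power + internal power = radiated power.
Absorbed: α·S·A_cross = 0.48·1960·7.645 = 7193 W (cross-section πr²).
Total input = 7193 + 4640 = 11830 W.
Radiated: εσ·A_surf·T⁴ with A_surf = 4πr² = 30.58 m².
T⁴ = 11830/(0.72·5.67×10⁻⁸·30.58) = 9.478×10⁹ K⁴.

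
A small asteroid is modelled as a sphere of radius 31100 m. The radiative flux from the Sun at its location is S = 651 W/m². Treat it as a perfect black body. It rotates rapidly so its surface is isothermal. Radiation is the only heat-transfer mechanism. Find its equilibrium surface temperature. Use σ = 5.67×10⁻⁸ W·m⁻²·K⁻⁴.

T ≈ 231 K

At equilibrium, absorbed power = emitted power.
Absorbing cross-section = πr² = 3.039×10⁹ m²; emitting surface = 4πr² = 1.215×10¹⁰ m² (ratio 4).
S·A_cross = εσ·A_surf·T⁴  ⇒  T⁴ = S/(4σ).
T⁴ = 1.00·651/(4·5.67×10⁻⁸) = 2.870×10⁹ K⁴.
T = (2.870×10⁹)^(1/4).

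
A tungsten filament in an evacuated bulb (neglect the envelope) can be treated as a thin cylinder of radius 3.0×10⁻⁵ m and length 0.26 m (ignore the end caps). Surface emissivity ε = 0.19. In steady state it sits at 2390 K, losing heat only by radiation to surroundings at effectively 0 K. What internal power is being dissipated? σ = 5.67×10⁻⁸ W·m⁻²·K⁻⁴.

Steady state: P = εσA T⁴.
A = 2πrL = 4.901×10⁻⁵ m²; T⁴ = (2390)⁴ = 3.263×10¹³ K⁴.
P = 0.19 × 5.67×10⁻⁸ × 4.901×10⁻⁵ × 3.263×10¹³.

P ≈ 17.2 W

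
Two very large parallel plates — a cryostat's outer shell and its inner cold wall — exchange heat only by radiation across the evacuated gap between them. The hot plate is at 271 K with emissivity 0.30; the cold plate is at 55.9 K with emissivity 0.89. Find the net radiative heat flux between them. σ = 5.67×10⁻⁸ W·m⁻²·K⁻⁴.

For two infinite grey parallel plates, q = σ(T₁⁴ − T₂⁴)/(1/ε₁ + 1/ε₂ − 1).
T₁⁴ − T₂⁴ = 5.394×10⁹ − 9.764×10⁶ = 5.384×10⁹ K⁴.
1/ε₁ + 1/ε₂ − 1 = 3.333 + 1.124 − 1 = 3.457.
q = 5.67×10⁻⁸ × 5.384×10⁹ / 3.457.

q ≈ 88.3 W/m²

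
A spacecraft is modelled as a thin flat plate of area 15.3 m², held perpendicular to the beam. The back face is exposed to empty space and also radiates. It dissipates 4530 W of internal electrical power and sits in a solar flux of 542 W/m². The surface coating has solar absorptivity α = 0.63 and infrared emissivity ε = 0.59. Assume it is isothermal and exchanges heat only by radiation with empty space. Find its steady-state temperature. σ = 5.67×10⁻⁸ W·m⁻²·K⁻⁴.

T ≈ 312 K

At steady state, absorbed solar power + internal power = radiated power.
Absorbed: α·S·A_cross = 0.63·542·15.30 = 5224 W (cross-section A).
Total input = 5224 + 4530 = 9754 W.
Radiated: εσ·A_surf·T⁴ with A_surf = 2A = 30.60 m².
T⁴ = 9754/(0.59·5.67×10⁻⁸·30.60) = 9.529×10⁹ K⁴.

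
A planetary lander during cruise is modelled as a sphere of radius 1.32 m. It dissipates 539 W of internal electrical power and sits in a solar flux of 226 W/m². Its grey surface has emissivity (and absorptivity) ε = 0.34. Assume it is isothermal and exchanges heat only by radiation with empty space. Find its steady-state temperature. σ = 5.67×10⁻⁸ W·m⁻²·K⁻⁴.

T ≈ 218 K

At steady state, absorbed solar power + internal power = radiated power.
Absorbed: α·S·A_cross = 0.34·226·5.474 = 420.6 W (cross-section πr²).
Total input = 420.6 + 539 = 959.6 W.
Radiated: εσ·A_surf·T⁴ with A_surf = 4πr² = 21.90 m².
T⁴ = 959.6/(0.34·5.67×10⁻⁸·21.90) = 2.273×10⁹ K⁴.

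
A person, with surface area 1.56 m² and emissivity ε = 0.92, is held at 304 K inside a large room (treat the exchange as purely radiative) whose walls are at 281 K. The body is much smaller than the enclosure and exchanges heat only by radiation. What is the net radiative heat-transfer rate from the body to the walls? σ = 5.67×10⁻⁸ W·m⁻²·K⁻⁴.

For a small grey body in a large enclosure: P_net = εσA(T_body⁴ − T_wall⁴).
A = 1.56 m²; T_body⁴ − T_wall⁴ = 8.541×10⁹ − 6.235×10⁹ = 2.306×10⁹ K⁴.
|P_net| = 0.92·5.67×10⁻⁸·1.560·2.306×10⁹.

P_net ≈ 188 W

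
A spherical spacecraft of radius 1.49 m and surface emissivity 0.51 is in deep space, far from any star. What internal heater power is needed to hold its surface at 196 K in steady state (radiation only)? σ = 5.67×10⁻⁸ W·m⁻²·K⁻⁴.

P = εσ·4πr²·T⁴.
4πr² = 27.90 m²; T⁴ = 1.476×10⁹ K⁴.
P = 0.51·5.67×10⁻⁸·27.90·1.476×10⁹.

P ≈ 1190 W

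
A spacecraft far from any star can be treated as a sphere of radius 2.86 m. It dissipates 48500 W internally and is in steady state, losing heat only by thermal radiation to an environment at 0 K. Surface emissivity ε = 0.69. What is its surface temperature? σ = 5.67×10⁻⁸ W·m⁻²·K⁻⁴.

Steady state: internal power = radiated power, P = εσA T⁴.
Radiating area A = 4πr² = 102.8 m².
T⁴ = P/(εσA) = 48500/(0.69·5.67×10⁻⁸·102.8) = 1.206×10¹⁰ K⁴.
T = (1.206×10¹⁰)^(1/4).

T ≈ 331 K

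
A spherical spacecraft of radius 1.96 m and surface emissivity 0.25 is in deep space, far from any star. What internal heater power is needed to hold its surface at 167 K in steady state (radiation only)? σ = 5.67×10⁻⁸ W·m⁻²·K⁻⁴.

P = εσ·4πr²·T⁴.
4πr² = 48.27 m²; T⁴ = 7.778×10⁸ K⁴.
P = 0.25·5.67×10⁻⁸·48.27·7.778×10⁸.

P ≈ 532 W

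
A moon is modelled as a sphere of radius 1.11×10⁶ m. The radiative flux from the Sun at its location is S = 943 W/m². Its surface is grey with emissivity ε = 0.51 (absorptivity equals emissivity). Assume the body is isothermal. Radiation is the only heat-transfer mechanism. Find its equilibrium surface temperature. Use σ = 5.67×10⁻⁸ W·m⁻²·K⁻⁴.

At equilibrium, absorbed power = emitted power.
Absorbing cross-section = πr² = 3.871×10¹² m²; emitting surface = 4πr² = 1.548×10¹³ m² (ratio 4).
εS·A_cross = εσ·A_surf·T⁴  ⇒  T⁴ = S/(4σ)   (ε cancels).
T⁴ = 943/(4·5.67×10⁻⁸) = 4.158×10⁹ K⁴.
T = (4.158×10⁹)^(1/4).

T ≈ 254 K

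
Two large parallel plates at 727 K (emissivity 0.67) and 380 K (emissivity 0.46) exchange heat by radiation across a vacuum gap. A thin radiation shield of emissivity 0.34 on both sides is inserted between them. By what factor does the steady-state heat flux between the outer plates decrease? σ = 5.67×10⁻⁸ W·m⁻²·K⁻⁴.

Without shield: q₀ = σΔ(T⁴)/(1/ε₁+1/ε₂−1) with denominator 2.666.
With shield the two gaps are in series; the resistances add: (1/ε₁+1/ε_s−1)+(1/ε_s+1/ε₂−1) = 3.434+4.115 = 7.549.
Heat-flux ratio q₀/q = 7.549/2.666.

factor ≈ 2.83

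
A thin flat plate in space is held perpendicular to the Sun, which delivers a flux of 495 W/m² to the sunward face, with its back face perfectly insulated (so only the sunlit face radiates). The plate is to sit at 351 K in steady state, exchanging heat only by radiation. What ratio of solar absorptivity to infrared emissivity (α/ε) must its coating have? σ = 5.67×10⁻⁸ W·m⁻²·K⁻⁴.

Balance: αS·A = εσ·1A·T⁴ ⇒ α/ε = σT⁴/S.
α/ε = 5.67×10⁻⁸·(351)⁴/495 = 5.67×10⁻⁸·1.518×10¹⁰/495.

α/ε ≈ 1.74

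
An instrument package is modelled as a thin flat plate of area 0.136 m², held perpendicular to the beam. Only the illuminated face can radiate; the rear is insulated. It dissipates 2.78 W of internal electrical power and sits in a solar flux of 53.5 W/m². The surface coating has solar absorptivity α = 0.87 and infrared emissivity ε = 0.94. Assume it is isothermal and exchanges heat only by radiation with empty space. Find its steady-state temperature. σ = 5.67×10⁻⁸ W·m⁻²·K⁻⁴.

T ≈ 188 K

At steady state, absorbed solar power + internal power = radiated power.
Absorbed: α·S·A_cross = 0.87·53.5·0.1360 = 6.330 W (cross-section A).
Total input = 6.330 + 2.78 = 9.110 W.
Radiated: εσ·A_surf·T⁴ with A_surf = A = 0.1360 m².
T⁴ = 9.110/(0.94·5.67×10⁻⁸·0.1360) = 1.257×10⁹ K⁴.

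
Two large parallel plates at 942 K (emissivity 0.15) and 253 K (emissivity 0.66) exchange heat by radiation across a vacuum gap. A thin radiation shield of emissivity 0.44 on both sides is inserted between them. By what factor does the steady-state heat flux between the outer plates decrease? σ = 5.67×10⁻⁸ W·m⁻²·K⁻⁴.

factor ≈ 1.49

Without shield: q₀ = σΔ(T⁴)/(1/ε₁+1/ε₂−1) with denominator 7.182.
With shield the two gaps are in series; the resistances add: (1/ε₁+1/ε_s−1)+(1/ε_s+1/ε₂−1) = 7.939+2.788 = 10.73.
Heat-flux ratio q₀/q = 10.73/7.182.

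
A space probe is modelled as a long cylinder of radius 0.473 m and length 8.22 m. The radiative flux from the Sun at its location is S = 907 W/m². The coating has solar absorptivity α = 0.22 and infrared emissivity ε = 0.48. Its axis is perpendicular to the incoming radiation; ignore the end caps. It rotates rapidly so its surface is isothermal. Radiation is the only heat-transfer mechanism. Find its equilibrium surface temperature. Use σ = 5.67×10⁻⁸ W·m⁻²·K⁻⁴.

T ≈ 220 K

At equilibrium, absorbed power = emitted power.
Absorbing cross-section = 2rL = 7.776 m²; emitting surface = 2πrL = 24.43 m² (ratio π).
αS·A_cross = εσ·A_surf·T⁴  ⇒  T⁴ = αS/(ε·πσ).
T⁴ = 0.220·907/(0.48·π·5.67×10⁻⁸) = 2.334×10⁹ K⁴.
T = (2.334×10⁹)^(1/4).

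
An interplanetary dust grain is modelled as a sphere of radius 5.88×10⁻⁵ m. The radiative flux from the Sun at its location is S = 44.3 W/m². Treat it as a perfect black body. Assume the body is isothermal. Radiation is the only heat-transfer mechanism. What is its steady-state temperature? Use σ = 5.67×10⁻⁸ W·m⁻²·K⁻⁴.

At equilibrium, absorbed power = emitted power.
Absorbing cross-section = πr² = 1.086×10⁻⁸ m²; emitting surface = 4πr² = 4.345×10⁻⁸ m² (ratio 4).
S·A_cross = εσ·A_surf·T⁴  ⇒  T⁴ = S/(4σ).
T⁴ = 1.00·44.3/(4·5.67×10⁻⁸) = 1.953×10⁸ K⁴.
T = (1.953×10⁸)^(1/4).

T ≈ 118 K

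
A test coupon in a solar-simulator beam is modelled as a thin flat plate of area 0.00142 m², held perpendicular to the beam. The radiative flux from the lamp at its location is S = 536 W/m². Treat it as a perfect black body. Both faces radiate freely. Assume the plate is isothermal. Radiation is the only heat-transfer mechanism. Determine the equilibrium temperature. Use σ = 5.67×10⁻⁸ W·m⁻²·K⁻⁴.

At equilibrium, absorbed power = emitted power.
Absorbing cross-section = A = 0.001420 m²; emitting surface = 2A = 0.002840 m² (ratio 2).
S·A_cross = εσ·A_surf·T⁴  ⇒  T⁴ = S/(2σ).
T⁴ = 1.00·536/(2·5.67×10⁻⁸) = 4.727×10⁹ K⁴.
T = (4.727×10⁹)^(1/4).

T ≈ 262 K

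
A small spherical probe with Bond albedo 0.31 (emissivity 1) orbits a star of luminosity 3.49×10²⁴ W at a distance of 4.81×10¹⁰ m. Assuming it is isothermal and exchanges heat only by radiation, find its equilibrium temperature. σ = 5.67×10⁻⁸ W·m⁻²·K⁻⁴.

First find the stellar flux at distance d: S = L/(4πd²) = 3.49×10²⁴/(4π·(4.81×10¹⁰)²) = 120.0 W/m².
For an isothermal sphere, absorbed (1−a)S·πr² = emitted σ·4πr²·T⁴, so T⁴ = (1−a)S/(4σ).
T⁴ = 0.690·120.0/(4·5.67×10⁻⁸) = 3.652×10⁸ K⁴.

T ≈ 138 K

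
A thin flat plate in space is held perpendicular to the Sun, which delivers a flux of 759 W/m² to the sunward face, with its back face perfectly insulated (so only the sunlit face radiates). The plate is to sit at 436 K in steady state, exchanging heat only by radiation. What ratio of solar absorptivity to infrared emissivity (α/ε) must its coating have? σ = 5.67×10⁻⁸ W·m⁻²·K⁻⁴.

α/ε ≈ 2.70

Balance: αS·A = εσ·1A·T⁴ ⇒ α/ε = σT⁴/S.
α/ε = 5.67×10⁻⁸·(436)⁴/759 = 5.67×10⁻⁸·3.614×10¹⁰/759.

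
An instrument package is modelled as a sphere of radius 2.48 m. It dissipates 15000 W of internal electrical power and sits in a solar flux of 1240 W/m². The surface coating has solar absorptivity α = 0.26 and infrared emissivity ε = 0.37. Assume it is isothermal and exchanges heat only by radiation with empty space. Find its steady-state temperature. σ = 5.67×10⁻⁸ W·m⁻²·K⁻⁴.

At steady state, absorbed solar power + internal power = radiated power.
Absorbed: α·S·A_cross = 0.26·1240·19.32 = 6229 W (cross-section πr²).
Total input = 6229 + 15000 = 21230 W.
Radiated: εσ·A_surf·T⁴ with A_surf = 4πr² = 77.29 m².
T⁴ = 21230/(0.37·5.67×10⁻⁸·77.29) = 1.309×10¹⁰ K⁴.

T ≈ 338 K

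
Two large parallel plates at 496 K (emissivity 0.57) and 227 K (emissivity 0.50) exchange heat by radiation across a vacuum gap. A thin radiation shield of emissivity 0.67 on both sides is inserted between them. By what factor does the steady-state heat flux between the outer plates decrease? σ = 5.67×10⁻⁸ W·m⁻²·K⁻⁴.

factor ≈ 1.72

Without shield: q₀ = σΔ(T⁴)/(1/ε₁+1/ε₂−1) with denominator 2.754.
With shield the two gaps are in series; the resistances add: (1/ε₁+1/ε_s−1)+(1/ε_s+1/ε₂−1) = 2.247+2.493 = 4.739.
Heat-flux ratio q₀/q = 4.739/2.754.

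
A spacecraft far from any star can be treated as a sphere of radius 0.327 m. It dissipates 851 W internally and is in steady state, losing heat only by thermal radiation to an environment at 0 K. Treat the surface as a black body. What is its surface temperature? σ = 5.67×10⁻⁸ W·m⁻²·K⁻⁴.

Steady state: internal power = radiated power, P = εσA T⁴.
Radiating area A = 4πr² = 1.344 m².
T⁴ = P/(εσA) = 851/(1.0·5.67×10⁻⁸·1.344) = 1.117×10¹⁰ K⁴.
T = (1.117×10¹⁰)^(1/4).

T ≈ 325 K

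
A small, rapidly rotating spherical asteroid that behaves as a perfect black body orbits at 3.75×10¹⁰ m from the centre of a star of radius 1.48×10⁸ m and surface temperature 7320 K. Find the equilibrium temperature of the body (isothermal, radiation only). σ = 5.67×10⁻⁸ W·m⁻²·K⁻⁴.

T ≈ 325 K

The star's surface emits σT_*⁴; at distance d the flux is S = σT_*⁴(R_*/d)².
S = 5.67×10⁻⁸·(7320)⁴·(1.48×10⁸/3.75×10¹⁰)² = 2536 W/m².
For an isothermal sphere T⁴ = (1−a)S/(4σ) = 1.118×10¹⁰ K⁴.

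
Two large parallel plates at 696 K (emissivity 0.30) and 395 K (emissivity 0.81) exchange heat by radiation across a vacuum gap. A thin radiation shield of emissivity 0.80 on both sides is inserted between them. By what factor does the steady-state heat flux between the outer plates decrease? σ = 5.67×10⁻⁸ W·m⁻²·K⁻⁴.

Without shield: q₀ = σΔ(T⁴)/(1/ε₁+1/ε₂−1) with denominator 3.568.
With shield the two gaps are in series; the resistances add: (1/ε₁+1/ε_s−1)+(1/ε_s+1/ε₂−1) = 3.583+1.485 = 5.068.
Heat-flux ratio q₀/q = 5.068/3.568.

factor ≈ 1.42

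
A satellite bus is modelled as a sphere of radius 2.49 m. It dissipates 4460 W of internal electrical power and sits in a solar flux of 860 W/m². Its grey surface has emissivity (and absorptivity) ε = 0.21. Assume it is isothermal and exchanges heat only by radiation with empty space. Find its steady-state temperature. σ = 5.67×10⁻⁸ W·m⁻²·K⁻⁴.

At steady state, absorbed solar power + internal power = radiated power.
Absorbed: α·S·A_cross = 0.21·860·19.48 = 3518 W (cross-section πr²).
Total input = 3518 + 4460 = 7978 W.
Radiated: εσ·A_surf·T⁴ with A_surf = 4πr² = 77.91 m².
T⁴ = 7978/(0.21·5.67×10⁻⁸·77.91) = 8.599×10⁹ K⁴.

T ≈ 305 K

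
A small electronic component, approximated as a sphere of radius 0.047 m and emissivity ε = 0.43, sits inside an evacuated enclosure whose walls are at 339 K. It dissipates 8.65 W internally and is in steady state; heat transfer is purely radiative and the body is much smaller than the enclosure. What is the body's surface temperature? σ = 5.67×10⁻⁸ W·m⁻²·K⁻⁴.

T ≈ 402 K

For a small grey body in a large enclosure, net radiated power = εσA(T⁴ − T_w⁴).
Steady state: P = εσA(T⁴ − T_w⁴) with A = 4πr² = 0.02776 m².
T⁴ = P/(εσA) + T_w⁴ = 8.65/(0.43·5.67×10⁻⁸·0.02776) + (339)⁴
    = 1.278×10¹⁰ + 1.321×10¹⁰ = 2.599×10¹⁰ K⁴.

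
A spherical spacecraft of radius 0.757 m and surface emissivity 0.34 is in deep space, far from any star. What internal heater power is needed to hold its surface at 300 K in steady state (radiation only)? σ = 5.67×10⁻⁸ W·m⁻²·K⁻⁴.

P ≈ 1120 W

P = εσ·4πr²·T⁴.
4πr² = 7.201 m²; T⁴ = 8.100×10⁹ K⁴.
P = 0.34·5.67×10⁻⁸·7.201·8.100×10⁹.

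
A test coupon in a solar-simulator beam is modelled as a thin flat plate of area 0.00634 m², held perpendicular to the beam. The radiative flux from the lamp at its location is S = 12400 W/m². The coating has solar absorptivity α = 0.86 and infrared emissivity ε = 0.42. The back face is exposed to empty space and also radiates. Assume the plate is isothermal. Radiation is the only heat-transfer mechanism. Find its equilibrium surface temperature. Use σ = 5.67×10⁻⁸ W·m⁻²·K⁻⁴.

At equilibrium, absorbed power = emitted power.
Absorbing cross-section = A = 0.006340 m²; emitting surface = 2A = 0.01268 m² (ratio 2).
αS·A_cross = εσ·A_surf·T⁴  ⇒  T⁴ = αS/(ε·2σ).
T⁴ = 0.860·12400/(0.42·2·5.67×10⁻⁸) = 2.239×10¹¹ K⁴.
T = (2.239×10¹¹)^(1/4).

T ≈ 688 K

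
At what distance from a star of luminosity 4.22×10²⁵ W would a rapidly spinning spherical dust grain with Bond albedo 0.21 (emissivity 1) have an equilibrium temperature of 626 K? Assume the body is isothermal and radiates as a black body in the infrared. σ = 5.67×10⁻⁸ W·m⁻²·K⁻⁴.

d ≈ 8.73×10⁹ m

For an isothermal black-emitting sphere, (1−a)S·πr² = σ·4πr²·T⁴ ⇒ S = 4σT⁴/(1−a).
S = 4·5.67×10⁻⁸·(626)⁴/0.790 = 44090 W/m².
Flux falls as S = L/(4πd²), so d = √(L/(4πS)) = √(4.22×10²⁵/(4π·44090)).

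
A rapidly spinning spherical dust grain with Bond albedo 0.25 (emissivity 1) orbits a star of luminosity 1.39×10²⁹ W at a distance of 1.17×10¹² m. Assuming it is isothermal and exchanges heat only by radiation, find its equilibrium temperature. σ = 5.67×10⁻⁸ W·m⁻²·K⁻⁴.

First find the stellar flux at distance d: S = L/(4πd²) = 1.39×10²⁹/(4π·(1.17×10¹²)²) = 8080 W/m².
For an isothermal sphere, absorbed (1−a)S·πr² = emitted σ·4πr²·T⁴, so T⁴ = (1−a)S/(4σ).
T⁴ = 0.750·8080/(4·5.67×10⁻⁸) = 2.672×10¹⁰ K⁴.

T ≈ 404 K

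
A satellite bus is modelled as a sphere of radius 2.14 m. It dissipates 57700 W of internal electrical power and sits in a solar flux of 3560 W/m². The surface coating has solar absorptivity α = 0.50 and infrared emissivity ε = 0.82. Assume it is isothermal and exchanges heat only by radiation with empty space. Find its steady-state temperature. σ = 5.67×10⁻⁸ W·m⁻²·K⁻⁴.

At steady state, absorbed solar power + internal power = radiated power.
Absorbed: α·S·A_cross = 0.50·3560·14.39 = 25610 W (cross-section πr²).
Total input = 25610 + 57700 = 83310 W.
Radiated: εσ·A_surf·T⁴ with A_surf = 4πr² = 57.55 m².
T⁴ = 83310/(0.82·5.67×10⁻⁸·57.55) = 3.114×10¹⁰ K⁴.

T ≈ 420 K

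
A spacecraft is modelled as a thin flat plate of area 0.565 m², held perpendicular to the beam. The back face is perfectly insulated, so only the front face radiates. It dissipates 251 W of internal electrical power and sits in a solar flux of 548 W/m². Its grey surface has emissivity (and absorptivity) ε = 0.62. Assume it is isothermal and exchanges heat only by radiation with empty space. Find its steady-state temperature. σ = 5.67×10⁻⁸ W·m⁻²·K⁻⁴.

T ≈ 386 K

At steady state, absorbed solar power + internal power = radiated power.
Absorbed: α·S·A_cross = 0.62·548·0.5650 = 192.0 W (cross-section A).
Total input = 192.0 + 251 = 443.0 W.
Radiated: εσ·A_surf·T⁴ with A_surf = A = 0.5650 m².
T⁴ = 443.0/(0.62·5.67×10⁻⁸·0.5650) = 2.230×10¹⁰ K⁴.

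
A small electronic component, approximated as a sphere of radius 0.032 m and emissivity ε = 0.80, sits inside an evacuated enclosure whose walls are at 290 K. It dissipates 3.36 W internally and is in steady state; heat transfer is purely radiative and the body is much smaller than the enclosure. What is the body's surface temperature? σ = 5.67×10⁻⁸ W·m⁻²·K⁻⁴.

For a small grey body in a large enclosure, net radiated power = εσA(T⁴ − T_w⁴).
Steady state: P = εσA(T⁴ − T_w⁴) with A = 4πr² = 0.01287 m².
T⁴ = P/(εσA) + T_w⁴ = 3.36/(0.80·5.67×10⁻⁸·0.01287) + (290)⁴
    = 5.756×10⁹ + 7.073×10⁹ = 1.283×10¹⁰ K⁴.

T ≈ 337 K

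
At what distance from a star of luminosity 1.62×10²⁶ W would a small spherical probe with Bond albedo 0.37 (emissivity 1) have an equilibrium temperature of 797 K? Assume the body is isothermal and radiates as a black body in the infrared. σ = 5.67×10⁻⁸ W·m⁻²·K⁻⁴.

d ≈ 9.42×10⁹ m

For an isothermal black-emitting sphere, (1−a)S·πr² = σ·4πr²·T⁴ ⇒ S = 4σT⁴/(1−a).
S = 4·5.67×10⁻⁸·(797)⁴/0.630 = 1.453×10⁵ W/m².
Flux falls as S = L/(4πd²), so d = √(L/(4πS)) = √(1.62×10²⁶/(4π·1.453×10⁵)).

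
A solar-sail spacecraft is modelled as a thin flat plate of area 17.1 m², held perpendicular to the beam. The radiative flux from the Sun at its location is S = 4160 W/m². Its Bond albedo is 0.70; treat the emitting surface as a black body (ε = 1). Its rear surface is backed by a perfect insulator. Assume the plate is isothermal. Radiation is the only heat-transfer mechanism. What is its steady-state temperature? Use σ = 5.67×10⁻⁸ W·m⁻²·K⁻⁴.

T ≈ 385 K

At equilibrium, absorbed power = emitted power.
Absorbing cross-section = A = 17.10 m²; emitting surface = A = 17.10 m² (ratio 1).
(1−a)S·A_cross = εσ·A_surf·T⁴  ⇒  T⁴ = (1−a)S/(1σ).
T⁴ = 0.300·4160/(1·5.67×10⁻⁸) = 2.201×10¹⁰ K⁴.
T = (2.201×10¹⁰)^(1/4).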